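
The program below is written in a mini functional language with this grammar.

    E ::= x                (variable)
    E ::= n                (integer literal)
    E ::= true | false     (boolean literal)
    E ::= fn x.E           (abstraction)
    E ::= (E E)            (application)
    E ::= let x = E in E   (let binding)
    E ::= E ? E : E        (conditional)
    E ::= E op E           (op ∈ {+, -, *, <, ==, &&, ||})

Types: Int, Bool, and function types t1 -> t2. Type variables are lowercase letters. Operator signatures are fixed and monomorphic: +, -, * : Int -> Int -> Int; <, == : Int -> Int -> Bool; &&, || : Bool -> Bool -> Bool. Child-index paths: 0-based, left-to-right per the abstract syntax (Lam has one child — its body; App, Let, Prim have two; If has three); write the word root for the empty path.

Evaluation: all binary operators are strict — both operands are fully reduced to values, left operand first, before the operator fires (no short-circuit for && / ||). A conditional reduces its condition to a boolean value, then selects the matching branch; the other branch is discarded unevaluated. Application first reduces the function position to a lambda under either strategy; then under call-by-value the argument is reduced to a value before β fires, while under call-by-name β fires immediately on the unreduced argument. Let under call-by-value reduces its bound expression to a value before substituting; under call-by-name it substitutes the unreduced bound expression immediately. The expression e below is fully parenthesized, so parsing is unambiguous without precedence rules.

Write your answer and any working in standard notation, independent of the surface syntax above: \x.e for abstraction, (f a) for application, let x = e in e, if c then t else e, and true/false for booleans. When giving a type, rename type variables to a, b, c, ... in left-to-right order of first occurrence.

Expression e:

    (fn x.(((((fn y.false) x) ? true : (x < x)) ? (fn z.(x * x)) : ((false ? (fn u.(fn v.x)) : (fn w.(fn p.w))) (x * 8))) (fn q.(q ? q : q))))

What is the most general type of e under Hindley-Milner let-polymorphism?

Answer: Int -> Int

Working:
\y._ : b -> Bool
x : a
  unify b -> Bool ~ a -> c
  unify b ~ a
  unify Bool ~ c
_ _ : Bool
  unify Bool ~ Bool
x : a
  unify a ~ Int
x : Int
  unify Int ~ Int
  unify Bool ~ Bool
  unify Bool ~ Bool
x : Int
  unify Int ~ Int
x : Int
  unify Int ~ Int
\z._ : d -> Int
  unify Bool ~ Bool
x : Int
\v._ : f -> Int
\u._ : e -> f -> Int
w : g
\p._ : h -> g
\w._ : g -> h -> g
  unify e -> f -> Int ~ g -> h -> g
  unify e ~ g
  unify f -> Int ~ h -> g
  unify f ~ h
  unify Int ~ g
x : Int
  unify Int ~ Int
  unify Int ~ Int
  unify Int -> h -> Int ~ Int -> i
  unify Int ~ Int
  unify h -> Int ~ i
_ _ : h -> Int
  unify d -> Int ~ h -> Int
  unify d ~ h
  unify Int ~ Int
q : j
  unify j ~ Bool
q : Bool
q : Bool
  unify Bool ~ Bool
\q._ : Bool -> Bool
  unify h -> Int ~ (Bool -> Bool) -> k
  unify h ~ Bool -> Bool
  unify Int ~ k
_ _ : Int
\x._ : Int -> Int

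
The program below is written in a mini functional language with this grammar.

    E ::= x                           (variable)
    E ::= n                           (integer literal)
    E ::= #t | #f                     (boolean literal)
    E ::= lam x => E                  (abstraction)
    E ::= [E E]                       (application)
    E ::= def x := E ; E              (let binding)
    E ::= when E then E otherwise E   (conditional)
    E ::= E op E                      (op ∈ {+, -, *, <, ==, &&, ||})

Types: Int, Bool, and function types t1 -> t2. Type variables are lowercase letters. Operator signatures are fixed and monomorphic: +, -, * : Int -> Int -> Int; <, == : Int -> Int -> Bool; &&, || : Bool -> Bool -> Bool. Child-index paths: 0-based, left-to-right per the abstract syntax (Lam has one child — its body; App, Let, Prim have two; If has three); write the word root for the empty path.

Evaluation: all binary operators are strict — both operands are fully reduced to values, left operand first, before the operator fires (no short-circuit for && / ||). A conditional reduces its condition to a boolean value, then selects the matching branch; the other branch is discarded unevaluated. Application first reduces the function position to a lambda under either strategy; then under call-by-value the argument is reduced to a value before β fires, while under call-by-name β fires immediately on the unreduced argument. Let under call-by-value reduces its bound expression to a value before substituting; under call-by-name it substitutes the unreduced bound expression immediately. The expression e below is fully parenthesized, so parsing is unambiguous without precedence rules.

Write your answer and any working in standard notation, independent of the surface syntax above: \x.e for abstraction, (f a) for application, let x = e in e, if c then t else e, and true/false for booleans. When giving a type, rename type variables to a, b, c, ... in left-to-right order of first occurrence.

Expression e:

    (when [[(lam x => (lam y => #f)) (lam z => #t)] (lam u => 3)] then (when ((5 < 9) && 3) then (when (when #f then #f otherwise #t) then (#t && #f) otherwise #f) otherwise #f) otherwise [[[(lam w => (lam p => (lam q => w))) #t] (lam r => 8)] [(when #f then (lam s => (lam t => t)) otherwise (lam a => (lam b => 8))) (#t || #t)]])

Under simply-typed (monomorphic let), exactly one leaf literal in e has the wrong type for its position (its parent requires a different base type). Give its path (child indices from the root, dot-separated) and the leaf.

Answer: 1.0.1 : 3

Derivation:
\y._ : b -> Bool
\x._ : a -> b -> Bool
\z._ : c -> Bool
  unify a -> b -> Bool ~ (c -> Bool) -> d
  unify a ~ c -> Bool
  unify b -> Bool ~ d
_ _ : b -> Bool
\u._ : e -> Int
  unify b -> Bool ~ (e -> Int) -> f
  unify b ~ e -> Int
  unify Bool ~ f
_ _ : Bool
  unify Bool ~ Bool
  unify Int ~ Int
  unify Int ~ Int
  unify Bool ~ Bool
  unify Int ~ Bool
  FAIL: mismatch Int ~ Bool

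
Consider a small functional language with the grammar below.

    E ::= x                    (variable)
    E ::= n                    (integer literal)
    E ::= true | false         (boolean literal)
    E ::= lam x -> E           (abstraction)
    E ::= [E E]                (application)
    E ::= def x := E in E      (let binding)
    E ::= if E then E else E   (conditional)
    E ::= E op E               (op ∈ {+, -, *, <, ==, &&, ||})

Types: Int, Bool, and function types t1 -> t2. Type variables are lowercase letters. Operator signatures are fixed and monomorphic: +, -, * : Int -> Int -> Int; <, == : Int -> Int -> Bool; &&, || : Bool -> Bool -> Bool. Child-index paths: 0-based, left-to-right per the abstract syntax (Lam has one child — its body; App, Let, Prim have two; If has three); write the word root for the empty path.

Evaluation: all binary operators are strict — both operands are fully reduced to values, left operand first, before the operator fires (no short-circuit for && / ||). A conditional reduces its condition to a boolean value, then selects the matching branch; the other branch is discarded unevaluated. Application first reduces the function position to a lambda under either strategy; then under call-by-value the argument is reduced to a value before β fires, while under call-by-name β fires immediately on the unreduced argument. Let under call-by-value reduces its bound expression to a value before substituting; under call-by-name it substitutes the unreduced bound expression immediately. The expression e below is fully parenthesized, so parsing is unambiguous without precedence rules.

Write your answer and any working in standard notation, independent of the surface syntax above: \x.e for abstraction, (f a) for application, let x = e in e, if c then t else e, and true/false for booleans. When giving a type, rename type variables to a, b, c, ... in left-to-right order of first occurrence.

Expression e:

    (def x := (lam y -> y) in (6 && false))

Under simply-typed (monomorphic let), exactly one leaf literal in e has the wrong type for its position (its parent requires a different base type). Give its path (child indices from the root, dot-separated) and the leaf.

Working:
y : a
\y._ : a -> a
let x : a -> a
  unify Int ~ Bool
  FAIL: mismatch Int ~ Bool

Answer: 1.0 : 6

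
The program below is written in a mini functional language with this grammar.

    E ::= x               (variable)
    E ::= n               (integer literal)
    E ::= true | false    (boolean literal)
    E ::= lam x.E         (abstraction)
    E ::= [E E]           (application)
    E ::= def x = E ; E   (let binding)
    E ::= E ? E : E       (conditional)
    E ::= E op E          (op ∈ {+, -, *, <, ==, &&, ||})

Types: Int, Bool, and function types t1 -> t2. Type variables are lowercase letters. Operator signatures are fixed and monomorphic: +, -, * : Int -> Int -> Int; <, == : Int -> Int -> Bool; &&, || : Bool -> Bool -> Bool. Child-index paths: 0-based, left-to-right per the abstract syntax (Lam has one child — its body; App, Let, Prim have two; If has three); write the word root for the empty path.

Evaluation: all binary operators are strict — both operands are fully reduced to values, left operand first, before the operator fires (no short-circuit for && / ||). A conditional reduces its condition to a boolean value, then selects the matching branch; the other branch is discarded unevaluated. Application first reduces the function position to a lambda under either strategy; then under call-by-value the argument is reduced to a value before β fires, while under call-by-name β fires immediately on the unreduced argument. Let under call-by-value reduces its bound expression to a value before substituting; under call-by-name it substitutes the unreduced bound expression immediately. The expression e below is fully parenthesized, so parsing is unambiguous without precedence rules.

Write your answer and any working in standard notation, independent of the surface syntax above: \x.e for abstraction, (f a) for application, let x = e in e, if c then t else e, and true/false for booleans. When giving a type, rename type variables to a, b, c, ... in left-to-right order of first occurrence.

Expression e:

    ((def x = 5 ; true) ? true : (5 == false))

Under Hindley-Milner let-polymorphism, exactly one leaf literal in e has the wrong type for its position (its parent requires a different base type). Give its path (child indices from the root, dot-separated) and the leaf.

Answer: 2.1 : false

Derivation:
let x : Int
  unify Bool ~ Bool
  unify Int ~ Int
  unify Bool ~ Int
  FAIL: mismatch Bool ~ Int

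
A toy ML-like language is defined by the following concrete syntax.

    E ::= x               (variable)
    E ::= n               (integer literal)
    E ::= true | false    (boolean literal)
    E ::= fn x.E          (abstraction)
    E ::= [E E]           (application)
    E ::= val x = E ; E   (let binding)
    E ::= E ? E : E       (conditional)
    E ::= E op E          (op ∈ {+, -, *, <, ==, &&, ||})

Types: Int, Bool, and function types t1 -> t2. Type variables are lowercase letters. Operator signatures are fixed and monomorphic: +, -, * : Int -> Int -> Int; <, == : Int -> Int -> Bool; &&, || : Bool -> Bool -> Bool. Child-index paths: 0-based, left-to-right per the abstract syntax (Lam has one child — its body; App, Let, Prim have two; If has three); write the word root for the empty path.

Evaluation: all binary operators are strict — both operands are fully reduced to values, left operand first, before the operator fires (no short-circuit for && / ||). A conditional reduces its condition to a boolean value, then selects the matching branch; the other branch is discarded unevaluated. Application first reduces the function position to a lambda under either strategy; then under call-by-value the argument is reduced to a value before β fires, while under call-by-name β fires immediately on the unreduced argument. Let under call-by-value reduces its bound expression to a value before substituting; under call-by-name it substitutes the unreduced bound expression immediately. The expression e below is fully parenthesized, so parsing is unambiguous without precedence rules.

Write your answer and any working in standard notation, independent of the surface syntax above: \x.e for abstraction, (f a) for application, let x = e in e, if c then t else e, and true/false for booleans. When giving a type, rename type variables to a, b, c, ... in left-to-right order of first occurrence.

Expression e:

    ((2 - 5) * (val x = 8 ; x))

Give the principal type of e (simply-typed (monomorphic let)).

Working:
  unify Int ~ Int
  unify Int ~ Int
  unify Int ~ Int
let x : Int
x : Int
  unify Int ~ Int

Answer: Int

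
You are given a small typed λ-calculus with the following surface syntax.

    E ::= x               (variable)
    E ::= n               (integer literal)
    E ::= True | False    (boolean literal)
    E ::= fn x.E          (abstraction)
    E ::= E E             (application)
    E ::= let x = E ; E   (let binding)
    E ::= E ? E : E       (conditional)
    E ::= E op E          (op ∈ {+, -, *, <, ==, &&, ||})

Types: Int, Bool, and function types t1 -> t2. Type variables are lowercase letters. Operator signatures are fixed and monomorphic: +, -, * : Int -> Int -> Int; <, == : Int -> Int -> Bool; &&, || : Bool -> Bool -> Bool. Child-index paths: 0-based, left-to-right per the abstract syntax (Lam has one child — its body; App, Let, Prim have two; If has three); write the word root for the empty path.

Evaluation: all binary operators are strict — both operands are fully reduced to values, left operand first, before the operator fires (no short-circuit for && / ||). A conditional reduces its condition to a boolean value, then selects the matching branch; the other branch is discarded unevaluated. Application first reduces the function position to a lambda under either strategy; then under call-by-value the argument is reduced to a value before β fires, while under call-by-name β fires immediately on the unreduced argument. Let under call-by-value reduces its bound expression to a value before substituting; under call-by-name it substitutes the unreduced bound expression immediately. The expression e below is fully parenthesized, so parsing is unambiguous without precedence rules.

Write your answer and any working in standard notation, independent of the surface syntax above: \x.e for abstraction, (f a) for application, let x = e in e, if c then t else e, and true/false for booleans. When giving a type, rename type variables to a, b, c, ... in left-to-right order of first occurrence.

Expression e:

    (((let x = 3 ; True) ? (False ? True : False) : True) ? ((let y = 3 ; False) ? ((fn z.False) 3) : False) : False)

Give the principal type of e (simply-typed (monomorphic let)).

Derivation:
let x : Int
  unify Bool ~ Bool
  unify Bool ~ Bool
  unify Bool ~ Bool
  unify Bool ~ Bool
  unify Bool ~ Bool
let y : Int
  unify Bool ~ Bool
\z._ : a -> Bool
  unify a -> Bool ~ Int -> b
  unify a ~ Int
  unify Bool ~ b
_ _ : Bool
  unify Bool ~ Bool
  unify Bool ~ Bool

Answer: Bool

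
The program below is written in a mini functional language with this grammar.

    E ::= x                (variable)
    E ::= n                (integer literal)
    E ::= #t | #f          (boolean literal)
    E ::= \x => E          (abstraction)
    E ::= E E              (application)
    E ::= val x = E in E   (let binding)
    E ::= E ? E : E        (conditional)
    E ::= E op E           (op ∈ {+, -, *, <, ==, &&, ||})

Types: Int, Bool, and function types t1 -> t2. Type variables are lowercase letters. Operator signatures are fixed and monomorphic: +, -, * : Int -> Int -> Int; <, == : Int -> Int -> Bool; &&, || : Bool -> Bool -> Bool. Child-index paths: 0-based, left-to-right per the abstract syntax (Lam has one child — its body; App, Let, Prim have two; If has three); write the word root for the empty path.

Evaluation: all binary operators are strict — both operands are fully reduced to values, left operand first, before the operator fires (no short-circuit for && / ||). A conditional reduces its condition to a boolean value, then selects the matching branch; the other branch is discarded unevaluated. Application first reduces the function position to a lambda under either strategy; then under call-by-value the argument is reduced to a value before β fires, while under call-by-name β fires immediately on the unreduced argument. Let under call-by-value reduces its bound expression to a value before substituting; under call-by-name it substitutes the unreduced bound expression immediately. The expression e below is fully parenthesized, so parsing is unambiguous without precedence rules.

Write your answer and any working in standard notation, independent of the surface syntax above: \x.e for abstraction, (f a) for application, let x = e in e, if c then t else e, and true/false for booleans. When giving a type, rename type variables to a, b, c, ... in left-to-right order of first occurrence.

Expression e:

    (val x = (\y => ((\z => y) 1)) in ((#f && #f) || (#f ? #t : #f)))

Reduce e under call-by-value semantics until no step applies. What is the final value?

Answer: false

Working:
step 0: (let x = (\y.((\z.y) 1)) in ((false && false) || (if false then true else false)))
step 1: [let@root] ((false && false) || (if false then true else false))
step 2: [delta@0] (false || (if false then true else false))
step 3: [if@1] (false || false)
step 4: [delta@root] false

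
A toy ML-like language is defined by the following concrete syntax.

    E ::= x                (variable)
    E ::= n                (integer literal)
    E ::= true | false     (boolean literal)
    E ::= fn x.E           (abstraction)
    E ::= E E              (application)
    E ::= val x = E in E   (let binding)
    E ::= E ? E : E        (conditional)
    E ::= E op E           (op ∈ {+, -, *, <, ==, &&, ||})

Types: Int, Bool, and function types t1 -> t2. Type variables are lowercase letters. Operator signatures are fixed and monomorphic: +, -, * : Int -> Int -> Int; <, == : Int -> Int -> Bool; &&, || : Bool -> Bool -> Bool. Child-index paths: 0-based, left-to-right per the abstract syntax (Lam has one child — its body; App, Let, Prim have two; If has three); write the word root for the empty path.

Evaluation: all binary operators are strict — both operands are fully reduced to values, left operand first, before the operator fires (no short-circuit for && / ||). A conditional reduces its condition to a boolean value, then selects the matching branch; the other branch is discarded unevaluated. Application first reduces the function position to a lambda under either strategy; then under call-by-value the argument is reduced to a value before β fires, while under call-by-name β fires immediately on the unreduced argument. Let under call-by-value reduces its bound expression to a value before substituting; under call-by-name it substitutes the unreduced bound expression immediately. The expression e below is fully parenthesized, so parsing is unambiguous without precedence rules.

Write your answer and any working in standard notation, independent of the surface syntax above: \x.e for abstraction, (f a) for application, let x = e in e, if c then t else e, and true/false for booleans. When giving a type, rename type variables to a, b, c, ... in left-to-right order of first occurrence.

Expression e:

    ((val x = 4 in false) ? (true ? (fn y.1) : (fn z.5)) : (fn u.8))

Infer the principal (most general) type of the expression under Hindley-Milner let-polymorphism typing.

Answer: a -> Int

Derivation:
let x : Int
  unify Bool ~ Bool
  unify Bool ~ Bool
\y._ : a -> Int
\z._ : b -> Int
  unify a -> Int ~ b -> Int
  unify a ~ b
  unify Int ~ Int
\u._ : c -> Int
  unify b -> Int ~ c -> Int
  unify b ~ c
  unify Int ~ Int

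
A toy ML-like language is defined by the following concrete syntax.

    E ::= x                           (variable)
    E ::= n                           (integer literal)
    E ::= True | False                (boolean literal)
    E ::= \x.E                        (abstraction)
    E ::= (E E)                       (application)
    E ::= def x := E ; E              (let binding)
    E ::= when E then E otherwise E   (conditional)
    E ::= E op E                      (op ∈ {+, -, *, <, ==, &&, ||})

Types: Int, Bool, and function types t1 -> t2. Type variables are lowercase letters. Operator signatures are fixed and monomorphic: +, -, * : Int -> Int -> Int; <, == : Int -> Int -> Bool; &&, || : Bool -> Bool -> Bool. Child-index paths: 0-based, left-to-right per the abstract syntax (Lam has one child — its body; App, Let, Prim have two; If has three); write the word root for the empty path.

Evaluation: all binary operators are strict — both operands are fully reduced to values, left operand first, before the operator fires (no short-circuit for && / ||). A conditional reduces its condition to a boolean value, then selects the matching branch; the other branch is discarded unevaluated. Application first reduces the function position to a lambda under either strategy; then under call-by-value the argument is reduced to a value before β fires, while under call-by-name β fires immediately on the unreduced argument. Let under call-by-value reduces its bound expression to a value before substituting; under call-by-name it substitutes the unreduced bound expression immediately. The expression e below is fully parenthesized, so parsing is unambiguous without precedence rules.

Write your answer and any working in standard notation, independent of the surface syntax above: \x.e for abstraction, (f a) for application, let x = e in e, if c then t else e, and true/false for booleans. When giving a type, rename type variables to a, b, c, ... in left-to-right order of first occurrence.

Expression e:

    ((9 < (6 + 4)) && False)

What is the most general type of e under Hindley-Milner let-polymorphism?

Answer: Bool

Derivation:
  unify Int ~ Int
  unify Int ~ Int
  unify Int ~ Int
  unify Int ~ Int
  unify Bool ~ Bool
  unify Bool ~ Bool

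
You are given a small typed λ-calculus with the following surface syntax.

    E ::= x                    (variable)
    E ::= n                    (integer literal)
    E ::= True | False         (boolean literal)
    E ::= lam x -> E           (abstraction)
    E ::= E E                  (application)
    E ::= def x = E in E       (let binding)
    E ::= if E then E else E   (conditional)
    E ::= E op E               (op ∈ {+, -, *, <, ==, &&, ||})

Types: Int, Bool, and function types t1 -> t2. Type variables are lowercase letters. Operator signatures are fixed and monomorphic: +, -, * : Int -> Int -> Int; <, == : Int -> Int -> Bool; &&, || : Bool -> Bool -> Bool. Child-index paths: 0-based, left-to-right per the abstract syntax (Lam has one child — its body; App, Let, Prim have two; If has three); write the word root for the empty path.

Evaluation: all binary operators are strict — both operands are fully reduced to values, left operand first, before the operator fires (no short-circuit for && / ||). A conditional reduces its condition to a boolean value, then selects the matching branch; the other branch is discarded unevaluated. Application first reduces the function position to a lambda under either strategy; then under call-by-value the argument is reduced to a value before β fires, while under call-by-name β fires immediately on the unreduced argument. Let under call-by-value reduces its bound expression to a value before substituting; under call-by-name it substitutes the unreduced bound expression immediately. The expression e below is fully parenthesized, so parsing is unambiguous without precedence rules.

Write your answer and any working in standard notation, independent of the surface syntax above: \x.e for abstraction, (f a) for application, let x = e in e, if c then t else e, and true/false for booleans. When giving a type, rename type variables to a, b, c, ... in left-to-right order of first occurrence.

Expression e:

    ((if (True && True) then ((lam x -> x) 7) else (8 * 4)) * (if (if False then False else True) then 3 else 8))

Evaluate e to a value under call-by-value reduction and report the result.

Working:
step 0: ((if (true && true) then ((\x.x) 7) else (8 * 4)) * (if (if false then false else true) then 3 else 8))
step 1: [delta@0.0] ((if true then ((\x.x) 7) else (8 * 4)) * (if (if false then false else true) then 3 else 8))
step 2: [if@0] (((\x.x) 7) * (if (if false then false else true) then 3 else 8))
step 3: [beta@0] (7 * (if (if false then false else true) then 3 else 8))
step 4: [if@1.0] (7 * (if true then 3 else 8))
step 5: [if@1] (7 * 3)
step 6: [delta@root] 21

Answer: 21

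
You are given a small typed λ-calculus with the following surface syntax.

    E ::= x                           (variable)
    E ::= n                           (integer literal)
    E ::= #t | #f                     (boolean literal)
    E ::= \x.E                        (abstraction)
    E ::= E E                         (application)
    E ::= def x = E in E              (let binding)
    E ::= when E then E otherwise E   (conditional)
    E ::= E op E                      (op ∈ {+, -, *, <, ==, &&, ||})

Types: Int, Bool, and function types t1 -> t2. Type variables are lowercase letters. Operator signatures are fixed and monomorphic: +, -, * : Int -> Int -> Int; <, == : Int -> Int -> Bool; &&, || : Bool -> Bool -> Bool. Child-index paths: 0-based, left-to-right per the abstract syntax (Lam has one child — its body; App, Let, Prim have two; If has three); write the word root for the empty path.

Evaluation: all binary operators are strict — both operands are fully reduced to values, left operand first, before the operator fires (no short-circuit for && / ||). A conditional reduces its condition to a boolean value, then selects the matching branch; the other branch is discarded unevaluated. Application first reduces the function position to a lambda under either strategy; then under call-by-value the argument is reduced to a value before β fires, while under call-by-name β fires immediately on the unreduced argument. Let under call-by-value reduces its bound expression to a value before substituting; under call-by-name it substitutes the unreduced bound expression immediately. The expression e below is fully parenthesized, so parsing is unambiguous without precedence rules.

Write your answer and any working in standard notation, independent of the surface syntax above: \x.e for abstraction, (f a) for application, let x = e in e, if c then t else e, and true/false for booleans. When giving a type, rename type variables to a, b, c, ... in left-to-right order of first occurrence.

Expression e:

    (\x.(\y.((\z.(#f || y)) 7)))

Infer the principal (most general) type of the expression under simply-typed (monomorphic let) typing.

Answer: a -> Bool -> Bool

Derivation:
  unify Bool ~ Bool
y : b
  unify b ~ Bool
\z._ : c -> Bool
  unify c -> Bool ~ Int -> d
  unify c ~ Int
  unify Bool ~ d
_ _ : Bool
\y._ : Bool -> Bool
\x._ : a -> Bool -> Bool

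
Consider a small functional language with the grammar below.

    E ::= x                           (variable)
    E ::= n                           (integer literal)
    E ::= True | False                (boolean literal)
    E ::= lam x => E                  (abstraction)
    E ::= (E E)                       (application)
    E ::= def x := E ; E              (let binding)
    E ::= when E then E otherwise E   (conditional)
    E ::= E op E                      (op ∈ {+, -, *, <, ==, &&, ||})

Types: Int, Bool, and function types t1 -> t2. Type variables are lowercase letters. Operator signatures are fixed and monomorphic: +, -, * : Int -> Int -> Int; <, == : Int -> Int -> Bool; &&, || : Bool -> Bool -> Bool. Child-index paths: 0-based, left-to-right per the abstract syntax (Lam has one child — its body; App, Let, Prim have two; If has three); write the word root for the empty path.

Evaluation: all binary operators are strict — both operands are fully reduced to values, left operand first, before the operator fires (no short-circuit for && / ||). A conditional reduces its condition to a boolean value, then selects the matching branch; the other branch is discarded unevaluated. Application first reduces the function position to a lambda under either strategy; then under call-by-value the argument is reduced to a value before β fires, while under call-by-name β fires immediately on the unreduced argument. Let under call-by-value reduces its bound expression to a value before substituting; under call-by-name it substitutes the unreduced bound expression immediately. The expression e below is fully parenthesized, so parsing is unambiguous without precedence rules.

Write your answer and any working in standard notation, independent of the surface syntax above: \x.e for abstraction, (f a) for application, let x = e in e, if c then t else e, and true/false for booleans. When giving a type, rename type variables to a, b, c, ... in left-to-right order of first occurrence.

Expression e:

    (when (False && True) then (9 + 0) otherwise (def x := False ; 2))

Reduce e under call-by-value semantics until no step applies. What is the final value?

Working:
step 0: (if (false && true) then (9 + 0) else (let x = false in 2))
step 1: [delta@0] (if false then (9 + 0) else (let x = false in 2))
step 2: [if@root] (let x = false in 2)
step 3: [let@root] 2

Answer: 2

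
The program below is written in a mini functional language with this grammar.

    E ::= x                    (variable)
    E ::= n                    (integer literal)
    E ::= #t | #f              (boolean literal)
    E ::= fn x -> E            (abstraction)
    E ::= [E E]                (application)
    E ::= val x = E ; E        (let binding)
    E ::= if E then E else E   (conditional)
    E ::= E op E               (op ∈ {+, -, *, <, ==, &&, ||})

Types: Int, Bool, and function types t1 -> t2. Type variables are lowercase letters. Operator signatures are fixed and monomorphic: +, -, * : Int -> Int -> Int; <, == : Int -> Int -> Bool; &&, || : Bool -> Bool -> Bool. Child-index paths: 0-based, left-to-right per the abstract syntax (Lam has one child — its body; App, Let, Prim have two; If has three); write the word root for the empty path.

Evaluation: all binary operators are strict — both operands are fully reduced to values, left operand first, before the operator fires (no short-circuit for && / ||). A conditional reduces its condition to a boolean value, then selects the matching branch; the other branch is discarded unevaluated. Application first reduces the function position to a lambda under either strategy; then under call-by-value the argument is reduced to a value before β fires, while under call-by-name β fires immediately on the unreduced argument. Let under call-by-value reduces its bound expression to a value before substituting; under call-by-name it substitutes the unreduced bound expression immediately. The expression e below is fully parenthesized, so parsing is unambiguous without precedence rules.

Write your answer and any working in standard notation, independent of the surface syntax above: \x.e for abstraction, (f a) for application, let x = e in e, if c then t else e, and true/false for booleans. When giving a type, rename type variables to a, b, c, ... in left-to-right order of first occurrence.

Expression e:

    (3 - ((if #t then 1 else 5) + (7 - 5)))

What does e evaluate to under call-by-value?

Answer: 0

Derivation:
step 0: (3 - ((if true then 1 else 5) + (7 - 5)))
step 1: [if@1.0] (3 - (1 + (7 - 5)))
step 2: [delta@1.1] (3 - (1 + 2))
step 3: [delta@1] (3 - 3)
step 4: [delta@root] 0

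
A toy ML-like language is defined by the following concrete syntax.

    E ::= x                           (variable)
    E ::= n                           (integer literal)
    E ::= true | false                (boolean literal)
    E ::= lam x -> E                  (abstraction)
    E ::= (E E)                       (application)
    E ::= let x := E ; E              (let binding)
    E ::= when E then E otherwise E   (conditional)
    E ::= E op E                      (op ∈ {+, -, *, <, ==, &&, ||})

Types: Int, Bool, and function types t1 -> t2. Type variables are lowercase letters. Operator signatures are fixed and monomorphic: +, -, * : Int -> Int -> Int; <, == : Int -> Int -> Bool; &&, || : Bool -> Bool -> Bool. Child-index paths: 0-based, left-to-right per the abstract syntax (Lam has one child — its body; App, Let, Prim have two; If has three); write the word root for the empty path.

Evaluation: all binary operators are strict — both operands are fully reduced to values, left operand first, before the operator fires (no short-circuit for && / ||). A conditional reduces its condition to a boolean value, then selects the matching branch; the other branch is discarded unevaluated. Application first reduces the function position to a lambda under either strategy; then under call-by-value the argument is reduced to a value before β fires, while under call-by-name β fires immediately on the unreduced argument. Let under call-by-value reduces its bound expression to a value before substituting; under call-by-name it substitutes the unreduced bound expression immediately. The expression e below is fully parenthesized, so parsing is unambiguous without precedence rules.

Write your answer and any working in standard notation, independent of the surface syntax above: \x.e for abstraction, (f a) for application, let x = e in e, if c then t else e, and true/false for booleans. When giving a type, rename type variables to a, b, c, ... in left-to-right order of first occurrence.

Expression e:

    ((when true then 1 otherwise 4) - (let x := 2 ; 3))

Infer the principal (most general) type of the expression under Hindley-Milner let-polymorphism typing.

Trace:
  unify Bool ~ Bool
  unify Int ~ Int
  unify Int ~ Int
let x : Int
  unify Int ~ Int

Answer: Int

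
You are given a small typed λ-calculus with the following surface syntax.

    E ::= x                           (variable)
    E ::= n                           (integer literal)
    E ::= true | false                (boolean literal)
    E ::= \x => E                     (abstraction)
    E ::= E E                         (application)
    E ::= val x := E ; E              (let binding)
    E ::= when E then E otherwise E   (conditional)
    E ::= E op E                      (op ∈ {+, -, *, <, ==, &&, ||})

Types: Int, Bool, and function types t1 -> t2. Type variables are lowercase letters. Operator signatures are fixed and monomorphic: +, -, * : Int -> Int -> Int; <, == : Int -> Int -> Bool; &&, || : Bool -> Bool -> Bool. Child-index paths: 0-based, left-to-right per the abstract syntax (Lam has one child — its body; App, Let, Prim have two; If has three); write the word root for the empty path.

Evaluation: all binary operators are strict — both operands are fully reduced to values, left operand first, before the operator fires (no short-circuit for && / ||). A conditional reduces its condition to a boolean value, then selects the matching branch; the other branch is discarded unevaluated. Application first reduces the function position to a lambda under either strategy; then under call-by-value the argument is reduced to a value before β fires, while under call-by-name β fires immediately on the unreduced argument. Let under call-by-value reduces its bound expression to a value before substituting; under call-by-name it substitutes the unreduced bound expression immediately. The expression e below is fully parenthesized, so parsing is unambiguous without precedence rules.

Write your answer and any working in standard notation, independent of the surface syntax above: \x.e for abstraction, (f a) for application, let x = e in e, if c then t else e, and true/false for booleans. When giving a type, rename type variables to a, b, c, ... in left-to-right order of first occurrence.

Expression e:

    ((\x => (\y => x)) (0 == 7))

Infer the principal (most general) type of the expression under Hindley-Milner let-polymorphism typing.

Trace:
x : a
\y._ : b -> a
\x._ : a -> b -> a
  unify Int ~ Int
  unify Int ~ Int
  unify a -> b -> a ~ Bool -> c
  unify a ~ Bool
  unify b -> Bool ~ c
_ _ : b -> Bool

Answer: a -> Bool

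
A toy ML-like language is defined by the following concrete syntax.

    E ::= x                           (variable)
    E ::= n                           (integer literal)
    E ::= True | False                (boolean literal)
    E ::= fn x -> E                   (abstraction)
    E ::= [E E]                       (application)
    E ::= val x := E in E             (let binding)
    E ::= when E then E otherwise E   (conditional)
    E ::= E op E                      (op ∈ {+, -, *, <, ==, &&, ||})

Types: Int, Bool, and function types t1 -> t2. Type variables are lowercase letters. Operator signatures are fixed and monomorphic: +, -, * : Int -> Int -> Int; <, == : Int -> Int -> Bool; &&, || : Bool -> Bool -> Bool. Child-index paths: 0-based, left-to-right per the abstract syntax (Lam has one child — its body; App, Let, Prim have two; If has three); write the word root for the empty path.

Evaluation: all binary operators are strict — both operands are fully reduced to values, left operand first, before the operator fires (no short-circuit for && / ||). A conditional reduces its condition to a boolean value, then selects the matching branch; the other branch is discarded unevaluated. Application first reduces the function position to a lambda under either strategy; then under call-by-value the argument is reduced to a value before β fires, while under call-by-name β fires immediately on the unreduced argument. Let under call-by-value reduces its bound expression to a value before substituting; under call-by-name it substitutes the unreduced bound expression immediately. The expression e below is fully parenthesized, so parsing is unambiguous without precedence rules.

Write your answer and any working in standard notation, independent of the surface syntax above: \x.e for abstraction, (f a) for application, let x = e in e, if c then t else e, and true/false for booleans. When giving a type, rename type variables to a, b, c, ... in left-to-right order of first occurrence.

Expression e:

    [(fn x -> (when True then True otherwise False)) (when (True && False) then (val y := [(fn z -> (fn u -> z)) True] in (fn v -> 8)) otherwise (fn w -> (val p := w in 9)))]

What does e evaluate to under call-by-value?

Answer: true

Trace:
step 0: ((\x.(if true then true else false)) (if (true && false) then (let y = ((\z.(\u.z)) true) in (\v.8)) else (\w.(let p = w in 9))))
step 1: [delta@1.0] ((\x.(if true then true else false)) (if false then (let y = ((\z.(\u.z)) true) in (\v.8)) else (\w.(let p = w in 9))))
step 2: [if@1] ((\x.(if true then true else false)) (\w.(let p = w in 9)))
step 3: [beta@root] (if true then true else false)
step 4: [if@root] true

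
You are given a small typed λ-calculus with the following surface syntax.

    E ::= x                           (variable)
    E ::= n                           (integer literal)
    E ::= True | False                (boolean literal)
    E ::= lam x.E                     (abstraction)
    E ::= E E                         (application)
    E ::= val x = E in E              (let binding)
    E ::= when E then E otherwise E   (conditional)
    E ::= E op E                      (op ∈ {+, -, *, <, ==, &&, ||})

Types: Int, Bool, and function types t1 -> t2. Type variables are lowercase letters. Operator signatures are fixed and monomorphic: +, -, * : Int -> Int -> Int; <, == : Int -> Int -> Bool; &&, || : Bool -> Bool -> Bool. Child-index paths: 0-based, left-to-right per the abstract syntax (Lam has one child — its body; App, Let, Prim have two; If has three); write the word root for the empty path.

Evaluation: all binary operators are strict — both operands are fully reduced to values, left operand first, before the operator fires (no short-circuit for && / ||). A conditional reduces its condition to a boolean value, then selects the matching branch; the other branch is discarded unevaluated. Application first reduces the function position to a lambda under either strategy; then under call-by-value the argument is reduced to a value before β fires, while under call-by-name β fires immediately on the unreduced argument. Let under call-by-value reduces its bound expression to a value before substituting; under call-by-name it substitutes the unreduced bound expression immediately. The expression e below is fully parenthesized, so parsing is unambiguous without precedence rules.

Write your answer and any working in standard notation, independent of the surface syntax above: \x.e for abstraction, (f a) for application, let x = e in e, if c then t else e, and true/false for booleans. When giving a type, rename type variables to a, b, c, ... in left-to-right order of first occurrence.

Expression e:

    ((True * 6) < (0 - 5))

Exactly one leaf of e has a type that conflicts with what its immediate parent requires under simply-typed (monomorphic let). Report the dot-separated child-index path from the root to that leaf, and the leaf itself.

Answer: 0.0 : true

Working:
  unify Bool ~ Int
  FAIL: mismatch Bool ~ Int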